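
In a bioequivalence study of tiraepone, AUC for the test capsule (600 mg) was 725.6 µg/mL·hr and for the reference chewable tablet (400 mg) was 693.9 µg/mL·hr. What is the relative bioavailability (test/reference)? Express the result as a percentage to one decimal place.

F_rel = (AUC_test/D_test) / (AUC_ref/D_ref)
      = (725.6/600) / (693.9/400)
      = 1.20933 / 1.73475 = 0.6971 = 69.71%

F_rel = 69.7%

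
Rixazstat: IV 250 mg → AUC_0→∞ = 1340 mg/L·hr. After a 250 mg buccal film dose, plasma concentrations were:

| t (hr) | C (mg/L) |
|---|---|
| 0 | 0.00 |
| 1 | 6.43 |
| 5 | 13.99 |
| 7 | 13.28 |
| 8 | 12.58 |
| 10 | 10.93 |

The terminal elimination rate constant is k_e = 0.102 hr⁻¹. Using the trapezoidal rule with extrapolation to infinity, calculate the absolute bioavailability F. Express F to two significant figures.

F = 0.16

Trapezoidal AUC_0→10 (buccal film):
  [0→1]: (0.00+6.43)/2 × 1 = 3.215
  [1→5]: (6.43+13.99)/2 × 4 = 40.84
  [5→7]: (13.99+13.28)/2 × 2 = 27.27
  [7→8]: (13.28+12.58)/2 × 1 = 12.93
  [8→10]: (12.58+10.93)/2 × 2 = 23.51
  Sum = 107.765 mg/L·hr
Tail: C_last/k_e = 10.93/0.102 = 107.157
AUC_0→∞ (buccal film) = 107.765 + 107.157 = 214.922 mg/L·hr
F = (AUC_ev/D_ev)/(AUC_iv/D_iv) = (214.922/250)/(1340/250) = 0.859688/5.36 = 0.1604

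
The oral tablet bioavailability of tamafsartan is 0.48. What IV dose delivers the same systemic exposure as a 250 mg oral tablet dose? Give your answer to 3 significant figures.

Systemic exposure from an extravascular dose = F × D_ev, so the equivalent IV dose is F × D_ev.
D_iv = F × D_ev = 0.48 × 250 = 120 mg

D_iv = 120 mg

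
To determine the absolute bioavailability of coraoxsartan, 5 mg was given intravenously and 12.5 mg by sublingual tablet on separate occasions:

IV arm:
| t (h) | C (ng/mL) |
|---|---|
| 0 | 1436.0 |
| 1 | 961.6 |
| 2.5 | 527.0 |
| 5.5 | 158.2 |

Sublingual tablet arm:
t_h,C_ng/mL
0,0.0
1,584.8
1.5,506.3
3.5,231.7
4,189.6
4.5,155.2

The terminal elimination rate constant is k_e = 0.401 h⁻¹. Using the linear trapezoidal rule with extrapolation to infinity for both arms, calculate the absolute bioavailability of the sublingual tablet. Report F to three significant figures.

Trapezoidal AUC_0→5.5 (IV):
  [0→1]: (1436.0+961.6)/2 × 1 = 1198.8
  [1→2.5]: (961.6+527.0)/2 × 1.5 = 1116.45
  [2.5→5.5]: (527.0+158.2)/2 × 3 = 1027.8
  Sum = 3343.05 ng/mL·h
IV tail: 158.2/0.401 = 394.514; AUC_iv,0→∞ = 3343.05 + 394.514 = 3737.564 ng/mL·h
Trapezoidal AUC_0→4.5 (sublingual tablet):
  [0→1]: (0.0+584.8)/2 × 1 = 292.4
  [1→1.5]: (584.8+506.3)/2 × 0.5 = 272.775
  [1.5→3.5]: (506.3+231.7)/2 × 2 = 738.0
  [3.5→4]: (231.7+189.6)/2 × 0.5 = 105.325
  [4→4.5]: (189.6+155.2)/2 × 0.5 = 86.2
  Sum = 1494.7 ng/mL·h
sublingual tablet tail: 155.2/0.401 = 387.032; AUC_ev,0→∞ = 1494.7 + 387.032 = 1881.732 ng/mL·h
F = (AUC_ev/D_ev)/(AUC_iv/D_iv) = (1881.732/12.5)/(3737.564/5) = 150.53856/747.5128 = 0.2014

F = 0.201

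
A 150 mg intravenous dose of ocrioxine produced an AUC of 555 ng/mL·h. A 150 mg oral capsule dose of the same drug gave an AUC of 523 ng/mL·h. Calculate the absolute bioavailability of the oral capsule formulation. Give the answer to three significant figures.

F = 0.942

F = (AUC_ev / D_ev) / (AUC_iv / D_iv)
  = (523/150) / (555/150)
  = 3.48667 / 3.7 = 0.9423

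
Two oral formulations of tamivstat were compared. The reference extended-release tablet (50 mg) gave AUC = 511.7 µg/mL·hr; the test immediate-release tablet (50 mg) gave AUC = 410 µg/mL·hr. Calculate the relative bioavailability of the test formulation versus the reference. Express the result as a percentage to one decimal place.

F_rel = 80.1%

F_rel = (AUC_test/D_test) / (AUC_ref/D_ref)
      = (410/50) / (511.7/50)
      = 8.2 / 10.234 = 0.8013 = 80.13%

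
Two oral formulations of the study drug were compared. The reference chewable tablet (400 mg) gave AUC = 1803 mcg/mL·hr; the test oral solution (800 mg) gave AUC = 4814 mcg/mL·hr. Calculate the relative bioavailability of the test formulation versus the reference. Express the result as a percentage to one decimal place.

F_rel = (AUC_test/D_test) / (AUC_ref/D_ref)
      = (4814/800) / (1803/400)
      = 6.0175 / 4.5075 = 1.3350 = 133.50%

F_rel = 133.5%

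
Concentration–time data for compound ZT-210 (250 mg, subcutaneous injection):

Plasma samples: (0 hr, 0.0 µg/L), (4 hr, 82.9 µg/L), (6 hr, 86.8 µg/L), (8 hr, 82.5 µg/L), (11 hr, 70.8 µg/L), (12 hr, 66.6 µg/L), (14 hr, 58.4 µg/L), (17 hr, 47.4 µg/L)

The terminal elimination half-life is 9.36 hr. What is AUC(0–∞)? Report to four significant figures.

AUC = 1727 µg/L·hr

Trapezoidal AUC_0→17:
  [0→4]: (0.0+82.9)/2 × 4 = 165.8
  [4→6]: (82.9+86.8)/2 × 2 = 169.7
  [6→8]: (86.8+82.5)/2 × 2 = 169.3
  [8→11]: (82.5+70.8)/2 × 3 = 229.95
  [11→12]: (70.8+66.6)/2 × 1 = 68.7
  [12→14]: (66.6+58.4)/2 × 2 = 125.0
  [14→17]: (58.4+47.4)/2 × 3 = 158.7
  Sum = 1087.15 µg/L·hr
k_e = ln2 / t½ = 0.693147 / 9.36 = 0.0741 hr^-1
Extrapolated tail: C_last / k_e = 47.4 / 0.0741 = 639.676
AUC_0→∞ = 1087.15 + 639.676 = 1726.826 µg/L·hr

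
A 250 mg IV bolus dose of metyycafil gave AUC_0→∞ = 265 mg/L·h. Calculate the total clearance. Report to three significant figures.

CL = Dose_iv / AUC_0→∞
   = 250 / 265 = 0.943396 L/h

CL = 0.943 L/h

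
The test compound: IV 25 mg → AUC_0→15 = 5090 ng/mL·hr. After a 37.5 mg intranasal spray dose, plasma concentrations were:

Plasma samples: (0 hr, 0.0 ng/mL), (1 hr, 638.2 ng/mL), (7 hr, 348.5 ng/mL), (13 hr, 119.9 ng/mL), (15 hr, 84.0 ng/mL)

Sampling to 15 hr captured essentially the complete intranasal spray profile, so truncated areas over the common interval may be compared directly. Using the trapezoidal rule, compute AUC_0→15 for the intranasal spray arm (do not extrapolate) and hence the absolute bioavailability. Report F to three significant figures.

Trapezoidal AUC_0→15 (intranasal spray):
  [0→1]: (0.0+638.2)/2 × 1 = 319.1
  [1→7]: (638.2+348.5)/2 × 6 = 2960.1
  [7→13]: (348.5+119.9)/2 × 6 = 1405.2
  [13→15]: (119.9+84.0)/2 × 2 = 203.9
  Sum = 4888.3 ng/mL·hr
F = (AUC_ev/D_ev)/(AUC_iv/D_iv) = (4888.3/37.5)/(5090/25) = 130.355/203.6 = 0.6403

F = 0.640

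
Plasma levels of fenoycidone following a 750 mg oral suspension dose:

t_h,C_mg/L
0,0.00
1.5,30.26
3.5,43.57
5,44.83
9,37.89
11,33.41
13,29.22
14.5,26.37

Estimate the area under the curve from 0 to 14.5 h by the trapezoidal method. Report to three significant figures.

Trapezoidal AUC_0→14.5:
  [0→1.5]: (0.00+30.26)/2 × 1.5 = 22.695
  [1.5→3.5]: (30.26+43.57)/2 × 2 = 73.83
  [3.5→5]: (43.57+44.83)/2 × 1.5 = 66.3
  [5→9]: (44.83+37.89)/2 × 4 = 165.44
  [9→11]: (37.89+33.41)/2 × 2 = 71.3
  [11→13]: (33.41+29.22)/2 × 2 = 62.63
  [13→14.5]: (29.22+26.37)/2 × 1.5 = 41.6925
  Sum = 503.8875 mg/L·h

AUC = 504 mg/L·h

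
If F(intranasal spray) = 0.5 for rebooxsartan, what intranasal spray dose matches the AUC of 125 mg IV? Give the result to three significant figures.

For equal systemic exposure: F × D_ev = D_iv
D_ev = D_iv / F = 125 / 0.5 = 250 mg

D_intranasal = 250 mg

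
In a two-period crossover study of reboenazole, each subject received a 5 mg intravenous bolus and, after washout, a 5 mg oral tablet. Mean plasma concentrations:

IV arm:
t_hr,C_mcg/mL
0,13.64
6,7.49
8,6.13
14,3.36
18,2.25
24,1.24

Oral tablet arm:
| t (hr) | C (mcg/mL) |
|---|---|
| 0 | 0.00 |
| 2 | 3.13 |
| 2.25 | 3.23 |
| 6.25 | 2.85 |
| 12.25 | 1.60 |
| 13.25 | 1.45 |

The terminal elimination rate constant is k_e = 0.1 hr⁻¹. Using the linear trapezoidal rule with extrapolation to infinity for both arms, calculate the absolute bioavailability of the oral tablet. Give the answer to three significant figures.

Trapezoidal AUC_0→24 (IV):
  [0→6]: (13.64+7.49)/2 × 6 = 63.39
  [6→8]: (7.49+6.13)/2 × 2 = 13.62
  [8→14]: (6.13+3.36)/2 × 6 = 28.47
  [14→18]: (3.36+2.25)/2 × 4 = 11.22
  [18→24]: (2.25+1.24)/2 × 6 = 10.47
  Sum = 127.17 mcg/mL·hr
IV tail: 1.24/0.1 = 12.400; AUC_iv,0→∞ = 127.17 + 12.400 = 139.57 mcg/mL·hr
Trapezoidal AUC_0→13.25 (oral tablet):
  [0→2]: (0.00+3.13)/2 × 2 = 3.13
  [2→2.25]: (3.13+3.23)/2 × 0.25 = 0.795
  [2.25→6.25]: (3.23+2.85)/2 × 4 = 12.16
  [6.25→12.25]: (2.85+1.60)/2 × 6 = 13.35
  [12.25→13.25]: (1.60+1.45)/2 × 1 = 1.525
  Sum = 30.96 mcg/mL·hr
oral tablet tail: 1.45/0.1 = 14.500; AUC_ev,0→∞ = 30.96 + 14.500 = 45.46 mcg/mL·hr
F = (AUC_ev/D_ev)/(AUC_iv/D_iv) = (45.46/5)/(139.57/5) = 9.092/27.914 = 0.3257

F = 0.326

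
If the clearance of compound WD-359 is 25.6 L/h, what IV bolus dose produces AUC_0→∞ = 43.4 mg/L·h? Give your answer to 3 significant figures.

Dose = 1110 mg

Dose_iv = CL × AUC_0→∞
     = 25.6 × 43.4 = 1111.04 mg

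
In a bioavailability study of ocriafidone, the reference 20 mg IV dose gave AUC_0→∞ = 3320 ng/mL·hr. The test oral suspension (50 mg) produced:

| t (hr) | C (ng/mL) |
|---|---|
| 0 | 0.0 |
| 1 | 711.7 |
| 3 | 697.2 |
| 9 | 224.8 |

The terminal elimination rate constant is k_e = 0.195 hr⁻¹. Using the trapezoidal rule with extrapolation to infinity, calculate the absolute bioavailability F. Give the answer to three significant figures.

Trapezoidal AUC_0→9 (oral suspension):
  [0→1]: (0.0+711.7)/2 × 1 = 355.85
  [1→3]: (711.7+697.2)/2 × 2 = 1408.9
  [3→9]: (697.2+224.8)/2 × 6 = 2766.0
  Sum = 4530.75 ng/mL·hr
Tail: C_last/k_e = 224.8/0.195 = 1152.821
AUC_0→∞ (oral suspension) = 4530.75 + 1152.821 = 5683.571 ng/mL·hr
F = (AUC_ev/D_ev)/(AUC_iv/D_iv) = (5683.571/50)/(3320/20) = 113.67142/166 = 0.6848

F = 0.685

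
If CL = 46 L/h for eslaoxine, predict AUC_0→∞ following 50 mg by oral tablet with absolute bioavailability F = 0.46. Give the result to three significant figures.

AUC_0→∞ = F × Dose / CL
        = 0.46 × 50 / 46 = 0.5 mg/L·h

AUC = 0.500 mg/L·h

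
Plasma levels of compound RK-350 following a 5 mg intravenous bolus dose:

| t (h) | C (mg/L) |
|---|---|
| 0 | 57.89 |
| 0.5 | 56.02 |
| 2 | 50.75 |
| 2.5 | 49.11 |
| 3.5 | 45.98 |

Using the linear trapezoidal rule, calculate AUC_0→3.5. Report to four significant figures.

AUC = 181.1 mg/L·h

Trapezoidal AUC_0→3.5:
  [0→0.5]: (57.89+56.02)/2 × 0.5 = 28.4775
  [0.5→2]: (56.02+50.75)/2 × 1.5 = 80.0775
  [2→2.5]: (50.75+49.11)/2 × 0.5 = 24.965
  [2.5→3.5]: (49.11+45.98)/2 × 1 = 47.545
  Sum = 181.065 mg/L·h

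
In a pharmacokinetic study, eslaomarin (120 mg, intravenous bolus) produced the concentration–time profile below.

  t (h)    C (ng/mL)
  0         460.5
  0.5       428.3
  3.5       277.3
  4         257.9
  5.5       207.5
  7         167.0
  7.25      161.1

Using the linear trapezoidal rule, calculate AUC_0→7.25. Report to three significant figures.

AUC = 2090 ng/mL·h

Trapezoidal AUC_0→7.25:
  [0→0.5]: (460.5+428.3)/2 × 0.5 = 222.2
  [0.5→3.5]: (428.3+277.3)/2 × 3 = 1058.4
  [3.5→4]: (277.3+257.9)/2 × 0.5 = 133.8
  [4→5.5]: (257.9+207.5)/2 × 1.5 = 349.05
  [5.5→7]: (207.5+167.0)/2 × 1.5 = 280.875
  [7→7.25]: (167.0+161.1)/2 × 0.25 = 41.0125
  Sum = 2085.3375 ng/mL·h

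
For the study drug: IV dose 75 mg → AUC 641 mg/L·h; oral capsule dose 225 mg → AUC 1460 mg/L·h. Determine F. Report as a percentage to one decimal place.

F = 75.9%

F = (AUC_ev / D_ev) / (AUC_iv / D_iv)
  = (1460/225) / (641/75)
  = 6.48889 / 8.54667 = 0.7592
  = 75.92%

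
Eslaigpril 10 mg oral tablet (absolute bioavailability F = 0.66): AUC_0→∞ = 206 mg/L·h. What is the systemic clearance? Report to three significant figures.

CL = F × Dose / AUC_0→∞
   = 0.66 × 10 / 206 = 0.0320388 L/h

CL = 0.0320 L/h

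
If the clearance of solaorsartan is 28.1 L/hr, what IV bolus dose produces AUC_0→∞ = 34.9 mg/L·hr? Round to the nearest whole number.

Dose = 981 mg

Dose_iv = CL × AUC_0→∞
     = 28.1 × 34.9 = 980.69 mg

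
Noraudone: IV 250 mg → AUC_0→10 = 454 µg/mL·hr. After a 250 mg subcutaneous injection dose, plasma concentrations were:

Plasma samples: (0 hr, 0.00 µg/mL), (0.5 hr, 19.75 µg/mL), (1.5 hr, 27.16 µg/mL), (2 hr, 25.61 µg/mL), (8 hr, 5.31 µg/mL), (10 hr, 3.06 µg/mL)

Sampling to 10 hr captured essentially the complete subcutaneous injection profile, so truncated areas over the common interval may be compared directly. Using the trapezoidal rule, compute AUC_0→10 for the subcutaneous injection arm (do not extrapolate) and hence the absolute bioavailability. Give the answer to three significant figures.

F = 0.314

Trapezoidal AUC_0→10 (subcutaneous injection):
  [0→0.5]: (0.00+19.75)/2 × 0.5 = 4.9375
  [0.5→1.5]: (19.75+27.16)/2 × 1 = 23.455
  [1.5→2]: (27.16+25.61)/2 × 0.5 = 13.1925
  [2→8]: (25.61+5.31)/2 × 6 = 92.76
  [8→10]: (5.31+3.06)/2 × 2 = 8.37
  Sum = 142.715 µg/mL·hr
F = (AUC_ev/D_ev)/(AUC_iv/D_iv) = (142.715/250)/(454/250) = 0.57086/1.816 = 0.3144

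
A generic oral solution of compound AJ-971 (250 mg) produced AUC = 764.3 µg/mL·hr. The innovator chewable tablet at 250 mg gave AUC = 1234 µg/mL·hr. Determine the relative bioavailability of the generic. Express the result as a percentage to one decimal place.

F_rel = 61.9%

F_rel = (AUC_test/D_test) / (AUC_ref/D_ref)
      = (764.3/250) / (1234/250)
      = 3.0572 / 4.936 = 0.6194 = 61.94%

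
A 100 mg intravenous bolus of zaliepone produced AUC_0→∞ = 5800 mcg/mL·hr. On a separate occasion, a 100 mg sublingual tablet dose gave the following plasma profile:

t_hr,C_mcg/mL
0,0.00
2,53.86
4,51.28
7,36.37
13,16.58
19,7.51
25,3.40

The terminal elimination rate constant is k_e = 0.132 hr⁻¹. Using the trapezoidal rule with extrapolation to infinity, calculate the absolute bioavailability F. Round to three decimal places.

F = 0.100

Trapezoidal AUC_0→25 (sublingual tablet):
  [0→2]: (0.00+53.86)/2 × 2 = 53.86
  [2→4]: (53.86+51.28)/2 × 2 = 105.14
  [4→7]: (51.28+36.37)/2 × 3 = 131.475
  [7→13]: (36.37+16.58)/2 × 6 = 158.85
  [13→19]: (16.58+7.51)/2 × 6 = 72.27
  [19→25]: (7.51+3.40)/2 × 6 = 32.73
  Sum = 554.325 mcg/mL·hr
Tail: C_last/k_e = 3.40/0.132 = 25.758
AUC_0→∞ (sublingual tablet) = 554.325 + 25.758 = 580.083 mcg/mL·hr
F = (AUC_ev/D_ev)/(AUC_iv/D_iv) = (580.083/100)/(5800/100) = 5.80083/58 = 0.1000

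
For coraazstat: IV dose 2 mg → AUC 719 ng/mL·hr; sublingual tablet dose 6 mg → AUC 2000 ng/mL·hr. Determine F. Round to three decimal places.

F = 0.927

F = (AUC_ev / D_ev) / (AUC_iv / D_iv)
  = (2000/6) / (719/2)
  = 333.333 / 359.5 = 0.9272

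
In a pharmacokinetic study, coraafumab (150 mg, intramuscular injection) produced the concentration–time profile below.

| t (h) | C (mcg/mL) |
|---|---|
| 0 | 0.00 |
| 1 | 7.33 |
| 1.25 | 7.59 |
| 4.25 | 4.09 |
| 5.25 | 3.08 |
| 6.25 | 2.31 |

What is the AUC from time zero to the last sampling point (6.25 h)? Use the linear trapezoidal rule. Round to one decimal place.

AUC = 29.3 mcg/mL·h

Trapezoidal AUC_0→6.25:
  [0→1]: (0.00+7.33)/2 × 1 = 3.665
  [1→1.25]: (7.33+7.59)/2 × 0.25 = 1.865
  [1.25→4.25]: (7.59+4.09)/2 × 3 = 17.52
  [4.25→5.25]: (4.09+3.08)/2 × 1 = 3.585
  [5.25→6.25]: (3.08+2.31)/2 × 1 = 2.695
  Sum = 29.33 mcg/mL·h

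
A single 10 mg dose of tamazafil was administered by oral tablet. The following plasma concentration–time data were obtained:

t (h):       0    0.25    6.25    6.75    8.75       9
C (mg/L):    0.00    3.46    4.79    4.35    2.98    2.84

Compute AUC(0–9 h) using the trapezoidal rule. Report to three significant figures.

Trapezoidal AUC_0→9:
  [0→0.25]: (0.00+3.46)/2 × 0.25 = 0.4325
  [0.25→6.25]: (3.46+4.79)/2 × 6 = 24.75
  [6.25→6.75]: (4.79+4.35)/2 × 0.5 = 2.285
  [6.75→8.75]: (4.35+2.98)/2 × 2 = 7.33
  [8.75→9]: (2.98+2.84)/2 × 0.25 = 0.7275
  Sum = 35.525 mg/L·h

AUC = 35.5 mg/L·h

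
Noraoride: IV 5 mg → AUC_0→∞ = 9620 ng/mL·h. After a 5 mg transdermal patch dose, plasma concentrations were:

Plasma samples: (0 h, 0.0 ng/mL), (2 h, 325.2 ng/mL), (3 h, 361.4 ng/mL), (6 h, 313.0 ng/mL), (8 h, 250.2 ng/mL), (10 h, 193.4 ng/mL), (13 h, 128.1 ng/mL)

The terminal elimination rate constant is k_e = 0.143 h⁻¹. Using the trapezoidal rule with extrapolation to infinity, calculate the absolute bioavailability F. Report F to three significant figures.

Trapezoidal AUC_0→13 (transdermal patch):
  [0→2]: (0.0+325.2)/2 × 2 = 325.2
  [2→3]: (325.2+361.4)/2 × 1 = 343.3
  [3→6]: (361.4+313.0)/2 × 3 = 1011.6
  [6→8]: (313.0+250.2)/2 × 2 = 563.2
  [8→10]: (250.2+193.4)/2 × 2 = 443.6
  [10→13]: (193.4+128.1)/2 × 3 = 482.25
  Sum = 3169.15 ng/mL·h
Tail: C_last/k_e = 128.1/0.143 = 895.804
AUC_0→∞ (transdermal patch) = 3169.15 + 895.804 = 4064.954 ng/mL·h
F = (AUC_ev/D_ev)/(AUC_iv/D_iv) = (4064.954/5)/(9620/5) = 812.9908/1924 = 0.4226

F = 0.423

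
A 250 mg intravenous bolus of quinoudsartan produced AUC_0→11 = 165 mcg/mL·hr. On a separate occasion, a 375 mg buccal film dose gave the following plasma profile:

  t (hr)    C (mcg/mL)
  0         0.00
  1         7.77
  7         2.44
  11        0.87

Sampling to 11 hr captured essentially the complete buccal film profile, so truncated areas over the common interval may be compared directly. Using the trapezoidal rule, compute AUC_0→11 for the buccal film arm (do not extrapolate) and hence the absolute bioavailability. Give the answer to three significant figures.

F = 0.166

Trapezoidal AUC_0→11 (buccal film):
  [0→1]: (0.00+7.77)/2 × 1 = 3.885
  [1→7]: (7.77+2.44)/2 × 6 = 30.63
  [7→11]: (2.44+0.87)/2 × 4 = 6.62
  Sum = 41.135 mcg/mL·hr
F = (AUC_ev/D_ev)/(AUC_iv/D_iv) = (41.135/375)/(165/250) = 0.109693/0.66 = 0.1662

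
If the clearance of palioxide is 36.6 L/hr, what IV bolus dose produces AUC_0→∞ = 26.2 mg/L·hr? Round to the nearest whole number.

Dose_iv = CL × AUC_0→∞
     = 36.6 × 26.2 = 958.92 mg

Dose = 959 mg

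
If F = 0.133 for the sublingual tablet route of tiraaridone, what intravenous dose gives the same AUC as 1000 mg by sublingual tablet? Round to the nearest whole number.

Systemic exposure from an extravascular dose = F × D_ev, so the equivalent IV dose is F × D_ev.
D_iv = F × D_ev = 0.133 × 1000 = 133 mg

D_iv = 133 mg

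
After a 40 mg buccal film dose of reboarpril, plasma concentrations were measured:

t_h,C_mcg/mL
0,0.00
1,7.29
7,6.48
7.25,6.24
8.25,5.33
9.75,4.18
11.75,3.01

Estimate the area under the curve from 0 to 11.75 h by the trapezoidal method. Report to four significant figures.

AUC = 66.65 mcg/mL·h

Trapezoidal AUC_0→11.75:
  [0→1]: (0.00+7.29)/2 × 1 = 3.645
  [1→7]: (7.29+6.48)/2 × 6 = 41.31
  [7→7.25]: (6.48+6.24)/2 × 0.25 = 1.59
  [7.25→8.25]: (6.24+5.33)/2 × 1 = 5.785
  [8.25→9.75]: (5.33+4.18)/2 × 1.5 = 7.1325
  [9.75→11.75]: (4.18+3.01)/2 × 2 = 7.19
  Sum = 66.6525 mcg/mL·h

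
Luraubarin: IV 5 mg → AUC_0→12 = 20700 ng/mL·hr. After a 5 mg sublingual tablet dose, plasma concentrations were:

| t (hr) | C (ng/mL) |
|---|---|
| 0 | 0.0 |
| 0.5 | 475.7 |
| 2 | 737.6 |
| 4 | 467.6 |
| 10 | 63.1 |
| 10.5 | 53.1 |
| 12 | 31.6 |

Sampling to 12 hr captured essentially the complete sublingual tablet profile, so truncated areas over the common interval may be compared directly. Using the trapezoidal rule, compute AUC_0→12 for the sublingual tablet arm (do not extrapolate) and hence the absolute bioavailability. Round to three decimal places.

F = 0.189

Trapezoidal AUC_0→12 (sublingual tablet):
  [0→0.5]: (0.0+475.7)/2 × 0.5 = 118.925
  [0.5→2]: (475.7+737.6)/2 × 1.5 = 909.975
  [2→4]: (737.6+467.6)/2 × 2 = 1205.2
  [4→10]: (467.6+63.1)/2 × 6 = 1592.1
  [10→10.5]: (63.1+53.1)/2 × 0.5 = 29.05
  [10.5→12]: (53.1+31.6)/2 × 1.5 = 63.525
  Sum = 3918.775 ng/mL·hr
F = (AUC_ev/D_ev)/(AUC_iv/D_iv) = (3918.775/5)/(20700/5) = 783.755/4140 = 0.1893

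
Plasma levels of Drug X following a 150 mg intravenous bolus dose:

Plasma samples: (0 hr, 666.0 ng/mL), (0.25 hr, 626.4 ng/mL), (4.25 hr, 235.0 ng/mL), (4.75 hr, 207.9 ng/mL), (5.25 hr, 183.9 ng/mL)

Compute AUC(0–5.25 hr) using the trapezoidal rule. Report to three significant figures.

Trapezoidal AUC_0→5.25:
  [0→0.25]: (666.0+626.4)/2 × 0.25 = 161.55
  [0.25→4.25]: (626.4+235.0)/2 × 4 = 1722.8
  [4.25→4.75]: (235.0+207.9)/2 × 0.5 = 110.725
  [4.75→5.25]: (207.9+183.9)/2 × 0.5 = 97.95
  Sum = 2093.025 ng/mL·hr

AUC = 2090 ng/mL·hr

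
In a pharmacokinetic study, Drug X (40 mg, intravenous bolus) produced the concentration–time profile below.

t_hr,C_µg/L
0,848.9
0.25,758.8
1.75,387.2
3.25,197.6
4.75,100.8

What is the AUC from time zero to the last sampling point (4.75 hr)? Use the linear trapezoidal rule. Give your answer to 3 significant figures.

AUC = 1720 µg/L·hr

Trapezoidal AUC_0→4.75:
  [0→0.25]: (848.9+758.8)/2 × 0.25 = 200.9625
  [0.25→1.75]: (758.8+387.2)/2 × 1.5 = 859.5
  [1.75→3.25]: (387.2+197.6)/2 × 1.5 = 438.6
  [3.25→4.75]: (197.6+100.8)/2 × 1.5 = 223.8
  Sum = 1722.8625 µg/L·hr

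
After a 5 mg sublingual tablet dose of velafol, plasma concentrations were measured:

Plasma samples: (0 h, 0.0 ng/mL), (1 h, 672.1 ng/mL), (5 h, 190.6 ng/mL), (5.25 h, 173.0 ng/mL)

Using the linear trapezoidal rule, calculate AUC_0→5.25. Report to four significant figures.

Trapezoidal AUC_0→5.25:
  [0→1]: (0.0+672.1)/2 × 1 = 336.05
  [1→5]: (672.1+190.6)/2 × 4 = 1725.4
  [5→5.25]: (190.6+173.0)/2 × 0.25 = 45.45
  Sum = 2106.9 ng/mL·h

AUC = 2107 ng/mL·h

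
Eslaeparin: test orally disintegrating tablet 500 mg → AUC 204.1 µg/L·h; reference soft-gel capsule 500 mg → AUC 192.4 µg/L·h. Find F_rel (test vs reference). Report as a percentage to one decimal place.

F_rel = (AUC_test/D_test) / (AUC_ref/D_ref)
      = (204.1/500) / (192.4/500)
      = 0.4082 / 0.3848 = 1.0608 = 106.08%

F_rel = 106.1%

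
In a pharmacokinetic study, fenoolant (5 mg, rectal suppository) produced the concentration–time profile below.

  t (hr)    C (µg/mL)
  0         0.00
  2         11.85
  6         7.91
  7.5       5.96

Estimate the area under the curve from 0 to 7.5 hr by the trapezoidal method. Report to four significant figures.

AUC = 61.77 µg/mL·hr

Trapezoidal AUC_0→7.5:
  [0→2]: (0.00+11.85)/2 × 2 = 11.85
  [2→6]: (11.85+7.91)/2 × 4 = 39.52
  [6→7.5]: (7.91+5.96)/2 × 1.5 = 10.4025
  Sum = 61.7725 µg/mL·hr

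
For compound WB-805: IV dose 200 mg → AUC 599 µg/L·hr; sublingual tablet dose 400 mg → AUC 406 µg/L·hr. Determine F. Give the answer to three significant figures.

F = 0.339

F = (AUC_ev / D_ev) / (AUC_iv / D_iv)
  = (406/400) / (599/200)
  = 1.015 / 2.995 = 0.3389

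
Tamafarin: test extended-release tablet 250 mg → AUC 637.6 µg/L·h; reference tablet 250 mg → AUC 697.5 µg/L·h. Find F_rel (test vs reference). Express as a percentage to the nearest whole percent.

F_rel = (AUC_test/D_test) / (AUC_ref/D_ref)
      = (637.6/250) / (697.5/250)
      = 2.5504 / 2.79 = 0.9141 = 91.41%

F_rel = 91%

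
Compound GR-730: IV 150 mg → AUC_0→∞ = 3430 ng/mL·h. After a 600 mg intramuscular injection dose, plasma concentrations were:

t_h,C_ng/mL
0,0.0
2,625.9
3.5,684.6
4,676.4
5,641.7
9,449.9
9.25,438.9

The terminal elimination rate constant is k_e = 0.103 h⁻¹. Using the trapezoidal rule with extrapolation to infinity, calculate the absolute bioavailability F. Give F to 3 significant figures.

F = 0.668

Trapezoidal AUC_0→9.25 (intramuscular injection):
  [0→2]: (0.0+625.9)/2 × 2 = 625.9
  [2→3.5]: (625.9+684.6)/2 × 1.5 = 982.875
  [3.5→4]: (684.6+676.4)/2 × 0.5 = 340.25
  [4→5]: (676.4+641.7)/2 × 1 = 659.05
  [5→9]: (641.7+449.9)/2 × 4 = 2183.2
  [9→9.25]: (449.9+438.9)/2 × 0.25 = 111.1
  Sum = 4902.375 ng/mL·h
Tail: C_last/k_e = 438.9/0.103 = 4261.165
AUC_0→∞ (intramuscular injection) = 4902.375 + 4261.165 = 9163.54 ng/mL·h
F = (AUC_ev/D_ev)/(AUC_iv/D_iv) = (9163.54/600)/(3430/150) = 15.2726/22.8667 = 0.6679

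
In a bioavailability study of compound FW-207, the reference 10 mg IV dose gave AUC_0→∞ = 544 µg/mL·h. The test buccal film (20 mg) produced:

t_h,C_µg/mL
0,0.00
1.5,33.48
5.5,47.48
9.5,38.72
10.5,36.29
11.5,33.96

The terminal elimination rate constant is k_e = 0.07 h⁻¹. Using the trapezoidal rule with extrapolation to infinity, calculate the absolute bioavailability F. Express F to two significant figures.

F = 0.84

Trapezoidal AUC_0→11.5 (buccal film):
  [0→1.5]: (0.00+33.48)/2 × 1.5 = 25.11
  [1.5→5.5]: (33.48+47.48)/2 × 4 = 161.92
  [5.5→9.5]: (47.48+38.72)/2 × 4 = 172.4
  [9.5→10.5]: (38.72+36.29)/2 × 1 = 37.505
  [10.5→11.5]: (36.29+33.96)/2 × 1 = 35.125
  Sum = 432.06 µg/mL·h
Tail: C_last/k_e = 33.96/0.07 = 485.143
AUC_0→∞ (buccal film) = 432.06 + 485.143 = 917.203 µg/mL·h
F = (AUC_ev/D_ev)/(AUC_iv/D_iv) = (917.203/20)/(544/10) = 45.86015/54.4 = 0.8430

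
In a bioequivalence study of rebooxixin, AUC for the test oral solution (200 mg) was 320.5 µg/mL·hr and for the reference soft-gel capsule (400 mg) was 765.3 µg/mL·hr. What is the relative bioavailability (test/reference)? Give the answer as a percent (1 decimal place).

F_rel = (AUC_test/D_test) / (AUC_ref/D_ref)
      = (320.5/200) / (765.3/400)
      = 1.6025 / 1.91325 = 0.8376 = 83.76%

F_rel = 83.8%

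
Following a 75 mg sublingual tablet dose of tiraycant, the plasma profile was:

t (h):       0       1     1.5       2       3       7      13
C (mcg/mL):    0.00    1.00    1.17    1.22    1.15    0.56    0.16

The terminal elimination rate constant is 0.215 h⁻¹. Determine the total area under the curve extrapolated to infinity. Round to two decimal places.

AUC = 9.15 mcg/mL·h

Trapezoidal AUC_0→13:
  [0→1]: (0.00+1.00)/2 × 1 = 0.5
  [1→1.5]: (1.00+1.17)/2 × 0.5 = 0.5425
  [1.5→2]: (1.17+1.22)/2 × 0.5 = 0.5975
  [2→3]: (1.22+1.15)/2 × 1 = 1.185
  [3→7]: (1.15+0.56)/2 × 4 = 3.42
  [7→13]: (0.56+0.16)/2 × 6 = 2.16
  Sum = 8.405 mcg/mL·h
Extrapolated tail: C_last / k_e = 0.16 / 0.215 = 0.744
AUC_0→∞ = 8.405 + 0.744 = 9.149 mcg/mL·h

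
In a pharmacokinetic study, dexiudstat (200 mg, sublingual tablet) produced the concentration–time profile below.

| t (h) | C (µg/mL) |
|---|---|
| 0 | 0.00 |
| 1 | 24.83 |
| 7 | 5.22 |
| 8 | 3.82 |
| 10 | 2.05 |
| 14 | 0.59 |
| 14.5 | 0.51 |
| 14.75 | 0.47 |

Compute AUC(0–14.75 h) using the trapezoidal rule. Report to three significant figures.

AUC = 119 µg/mL·h

Trapezoidal AUC_0→14.75:
  [0→1]: (0.00+24.83)/2 × 1 = 12.415
  [1→7]: (24.83+5.22)/2 × 6 = 90.15
  [7→8]: (5.22+3.82)/2 × 1 = 4.52
  [8→10]: (3.82+2.05)/2 × 2 = 5.87
  [10→14]: (2.05+0.59)/2 × 4 = 5.28
  [14→14.5]: (0.59+0.51)/2 × 0.5 = 0.275
  [14.5→14.75]: (0.51+0.47)/2 × 0.25 = 0.1225
  Sum = 118.6325 µg/mL·h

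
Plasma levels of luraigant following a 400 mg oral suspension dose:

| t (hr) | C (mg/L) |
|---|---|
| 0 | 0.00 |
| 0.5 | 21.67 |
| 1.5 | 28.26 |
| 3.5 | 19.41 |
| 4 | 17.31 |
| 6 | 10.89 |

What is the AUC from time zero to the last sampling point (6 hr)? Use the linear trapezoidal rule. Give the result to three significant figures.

AUC = 115 mg/L·hr

Trapezoidal AUC_0→6:
  [0→0.5]: (0.00+21.67)/2 × 0.5 = 5.4175
  [0.5→1.5]: (21.67+28.26)/2 × 1 = 24.965
  [1.5→3.5]: (28.26+19.41)/2 × 2 = 47.67
  [3.5→4]: (19.41+17.31)/2 × 0.5 = 9.18
  [4→6]: (17.31+10.89)/2 × 2 = 28.2
  Sum = 115.4325 mg/L·hr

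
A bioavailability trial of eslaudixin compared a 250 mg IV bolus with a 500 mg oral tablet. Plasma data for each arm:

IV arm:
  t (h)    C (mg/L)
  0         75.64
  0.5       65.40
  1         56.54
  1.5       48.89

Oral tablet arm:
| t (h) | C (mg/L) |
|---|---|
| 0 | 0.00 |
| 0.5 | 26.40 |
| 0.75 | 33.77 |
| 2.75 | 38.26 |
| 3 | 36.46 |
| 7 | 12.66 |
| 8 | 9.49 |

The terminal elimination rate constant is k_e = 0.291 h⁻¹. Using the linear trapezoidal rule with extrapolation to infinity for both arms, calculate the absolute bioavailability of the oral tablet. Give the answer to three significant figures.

F = 0.456

Trapezoidal AUC_0→1.5 (IV):
  [0→0.5]: (75.64+65.40)/2 × 0.5 = 35.26
  [0.5→1]: (65.40+56.54)/2 × 0.5 = 30.485
  [1→1.5]: (56.54+48.89)/2 × 0.5 = 26.3575
  Sum = 92.1025 mg/L·h
IV tail: 48.89/0.291 = 168.007; AUC_iv,0→∞ = 92.1025 + 168.007 = 260.1095 mg/L·h
Trapezoidal AUC_0→8 (oral tablet):
  [0→0.5]: (0.00+26.40)/2 × 0.5 = 6.6
  [0.5→0.75]: (26.40+33.77)/2 × 0.25 = 7.52125
  [0.75→2.75]: (33.77+38.26)/2 × 2 = 72.03
  [2.75→3]: (38.26+36.46)/2 × 0.25 = 9.34
  [3→7]: (36.46+12.66)/2 × 4 = 98.24
  [7→8]: (12.66+9.49)/2 × 1 = 11.075
  Sum = 204.80625 mg/L·h
oral tablet tail: 9.49/0.291 = 32.612; AUC_ev,0→∞ = 204.80625 + 32.612 = 237.41825 mg/L·h
F = (AUC_ev/D_ev)/(AUC_iv/D_iv) = (237.41825/500)/(260.1095/250) = 0.4748365/1.040438 = 0.4564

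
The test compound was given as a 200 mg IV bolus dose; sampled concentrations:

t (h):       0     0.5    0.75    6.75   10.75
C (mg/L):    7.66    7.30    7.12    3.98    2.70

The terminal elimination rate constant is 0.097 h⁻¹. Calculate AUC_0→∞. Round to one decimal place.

AUC = 80.0 mg/L·h

Trapezoidal AUC_0→10.75:
  [0→0.5]: (7.66+7.30)/2 × 0.5 = 3.74
  [0.5→0.75]: (7.30+7.12)/2 × 0.25 = 1.8025
  [0.75→6.75]: (7.12+3.98)/2 × 6 = 33.3
  [6.75→10.75]: (3.98+2.70)/2 × 4 = 13.36
  Sum = 52.2025 mg/L·h
Extrapolated tail: C_last / k_e = 2.70 / 0.097 = 27.835
AUC_0→∞ = 52.2025 + 27.835 = 80.0375 mg/L·h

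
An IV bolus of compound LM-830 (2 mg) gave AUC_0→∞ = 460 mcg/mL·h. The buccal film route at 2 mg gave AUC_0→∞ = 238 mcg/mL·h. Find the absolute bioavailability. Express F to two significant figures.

F = 0.52

F = (AUC_ev / D_ev) / (AUC_iv / D_iv)
  = (238/2) / (460/2)
  = 119 / 230 = 0.5174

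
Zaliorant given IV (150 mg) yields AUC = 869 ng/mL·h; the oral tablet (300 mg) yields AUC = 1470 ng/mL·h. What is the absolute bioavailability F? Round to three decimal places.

F = 0.846

F = (AUC_ev / D_ev) / (AUC_iv / D_iv)
  = (1470/300) / (869/150)
  = 4.9 / 5.79333 = 0.8458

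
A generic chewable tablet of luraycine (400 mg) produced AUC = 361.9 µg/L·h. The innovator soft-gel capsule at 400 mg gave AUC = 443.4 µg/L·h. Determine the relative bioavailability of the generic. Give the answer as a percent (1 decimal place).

F_rel = 81.6%

F_rel = (AUC_test/D_test) / (AUC_ref/D_ref)
      = (361.9/400) / (443.4/400)
      = 0.90475 / 1.1085 = 0.8162 = 81.62%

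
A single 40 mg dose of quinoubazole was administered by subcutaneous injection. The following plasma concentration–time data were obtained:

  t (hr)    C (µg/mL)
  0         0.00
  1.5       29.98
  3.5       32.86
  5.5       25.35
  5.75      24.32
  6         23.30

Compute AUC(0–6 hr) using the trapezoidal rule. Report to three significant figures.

AUC = 156 µg/mL·hr

Trapezoidal AUC_0→6:
  [0→1.5]: (0.00+29.98)/2 × 1.5 = 22.485
  [1.5→3.5]: (29.98+32.86)/2 × 2 = 62.84
  [3.5→5.5]: (32.86+25.35)/2 × 2 = 58.21
  [5.5→5.75]: (25.35+24.32)/2 × 0.25 = 6.20875
  [5.75→6]: (24.32+23.30)/2 × 0.25 = 5.9525
  Sum = 155.69625 µg/mL·hr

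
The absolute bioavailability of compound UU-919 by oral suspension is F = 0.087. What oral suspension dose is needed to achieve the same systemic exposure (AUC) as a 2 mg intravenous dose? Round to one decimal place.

For equal systemic exposure: F × D_ev = D_iv
D_ev = D_iv / F = 2 / 0.087 = 22.9885 mg

D_oral = 23.0 mg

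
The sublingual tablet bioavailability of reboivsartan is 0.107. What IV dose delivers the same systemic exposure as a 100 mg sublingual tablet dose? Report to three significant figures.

D_iv = 10.7 mg

Systemic exposure from an extravascular dose = F × D_ev, so the equivalent IV dose is F × D_ev.
D_iv = F × D_ev = 0.107 × 100 = 10.7 mg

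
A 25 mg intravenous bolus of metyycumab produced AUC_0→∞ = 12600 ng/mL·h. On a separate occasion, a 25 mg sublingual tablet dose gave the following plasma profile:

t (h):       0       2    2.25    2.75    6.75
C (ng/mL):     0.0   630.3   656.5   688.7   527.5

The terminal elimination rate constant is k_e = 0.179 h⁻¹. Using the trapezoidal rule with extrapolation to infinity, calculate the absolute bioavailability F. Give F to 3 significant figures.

F = 0.516

Trapezoidal AUC_0→6.75 (sublingual tablet):
  [0→2]: (0.0+630.3)/2 × 2 = 630.3
  [2→2.25]: (630.3+656.5)/2 × 0.25 = 160.85
  [2.25→2.75]: (656.5+688.7)/2 × 0.5 = 336.3
  [2.75→6.75]: (688.7+527.5)/2 × 4 = 2432.4
  Sum = 3559.85 ng/mL·h
Tail: C_last/k_e = 527.5/0.179 = 2946.927
AUC_0→∞ (sublingual tablet) = 3559.85 + 2946.927 = 6506.777 ng/mL·h
F = (AUC_ev/D_ev)/(AUC_iv/D_iv) = (6506.777/25)/(12600/25) = 260.27108/504 = 0.5164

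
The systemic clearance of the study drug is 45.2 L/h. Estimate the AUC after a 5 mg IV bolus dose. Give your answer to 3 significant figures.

AUC = 0.111 mg/L·h

AUC_0→∞ = Dose_iv / CL
        = 5 / 45.2 = 0.110619 mg/L·h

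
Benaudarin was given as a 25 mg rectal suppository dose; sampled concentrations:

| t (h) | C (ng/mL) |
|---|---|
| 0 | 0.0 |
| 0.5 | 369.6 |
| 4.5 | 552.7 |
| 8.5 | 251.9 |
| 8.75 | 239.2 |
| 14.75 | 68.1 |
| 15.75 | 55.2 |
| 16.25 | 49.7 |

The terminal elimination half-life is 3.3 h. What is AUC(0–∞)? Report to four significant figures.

Trapezoidal AUC_0→16.25:
  [0→0.5]: (0.0+369.6)/2 × 0.5 = 92.4
  [0.5→4.5]: (369.6+552.7)/2 × 4 = 1844.6
  [4.5→8.5]: (552.7+251.9)/2 × 4 = 1609.2
  [8.5→8.75]: (251.9+239.2)/2 × 0.25 = 61.3875
  [8.75→14.75]: (239.2+68.1)/2 × 6 = 921.9
  [14.75→15.75]: (68.1+55.2)/2 × 1 = 61.65
  [15.75→16.25]: (55.2+49.7)/2 × 0.5 = 26.225
  Sum = 4617.3625 ng/mL·h
k_e = ln2 / t½ = 0.693147 / 3.3 = 0.2100 h^-1
Extrapolated tail: C_last / k_e = 49.7 / 0.21 = 236.667
AUC_0→∞ = 4617.3625 + 236.667 = 4854.0295 ng/mL·h

AUC = 4854 ng/mL·h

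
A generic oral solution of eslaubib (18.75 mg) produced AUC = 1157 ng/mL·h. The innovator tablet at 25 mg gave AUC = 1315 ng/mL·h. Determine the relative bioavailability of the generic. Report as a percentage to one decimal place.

F_rel = 117.3%

F_rel = (AUC_test/D_test) / (AUC_ref/D_ref)
      = (1157/18.75) / (1315/25)
      = 61.7067 / 52.6 = 1.1731 = 117.31%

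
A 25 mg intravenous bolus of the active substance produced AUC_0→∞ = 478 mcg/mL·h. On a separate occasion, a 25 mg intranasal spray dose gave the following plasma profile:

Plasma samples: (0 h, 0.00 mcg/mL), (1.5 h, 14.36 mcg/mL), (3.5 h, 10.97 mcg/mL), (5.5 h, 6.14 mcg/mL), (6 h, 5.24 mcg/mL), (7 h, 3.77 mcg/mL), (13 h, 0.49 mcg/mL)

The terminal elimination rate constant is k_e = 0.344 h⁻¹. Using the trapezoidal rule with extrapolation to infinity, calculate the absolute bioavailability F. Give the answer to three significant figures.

F = 0.156

Trapezoidal AUC_0→13 (intranasal spray):
  [0→1.5]: (0.00+14.36)/2 × 1.5 = 10.77
  [1.5→3.5]: (14.36+10.97)/2 × 2 = 25.33
  [3.5→5.5]: (10.97+6.14)/2 × 2 = 17.11
  [5.5→6]: (6.14+5.24)/2 × 0.5 = 2.845
  [6→7]: (5.24+3.77)/2 × 1 = 4.505
  [7→13]: (3.77+0.49)/2 × 6 = 12.78
  Sum = 73.34 mcg/mL·h
Tail: C_last/k_e = 0.49/0.344 = 1.424
AUC_0→∞ (intranasal spray) = 73.34 + 1.424 = 74.764 mcg/mL·h
F = (AUC_ev/D_ev)/(AUC_iv/D_iv) = (74.764/25)/(478/25) = 2.99056/19.12 = 0.1564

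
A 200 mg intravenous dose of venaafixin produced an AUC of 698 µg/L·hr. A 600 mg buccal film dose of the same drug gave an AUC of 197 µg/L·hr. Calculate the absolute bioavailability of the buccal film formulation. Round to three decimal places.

F = 0.094

F = (AUC_ev / D_ev) / (AUC_iv / D_iv)
  = (197/600) / (698/200)
  = 0.328333 / 3.49 = 0.0941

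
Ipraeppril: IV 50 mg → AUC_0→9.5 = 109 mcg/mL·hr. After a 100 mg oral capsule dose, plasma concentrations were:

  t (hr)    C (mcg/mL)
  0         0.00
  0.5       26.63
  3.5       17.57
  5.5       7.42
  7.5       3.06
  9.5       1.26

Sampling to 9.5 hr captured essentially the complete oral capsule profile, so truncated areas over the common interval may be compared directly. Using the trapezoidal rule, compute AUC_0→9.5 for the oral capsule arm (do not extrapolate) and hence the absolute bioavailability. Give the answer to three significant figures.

F = 0.517

Trapezoidal AUC_0→9.5 (oral capsule):
  [0→0.5]: (0.00+26.63)/2 × 0.5 = 6.6575
  [0.5→3.5]: (26.63+17.57)/2 × 3 = 66.3
  [3.5→5.5]: (17.57+7.42)/2 × 2 = 24.99
  [5.5→7.5]: (7.42+3.06)/2 × 2 = 10.48
  [7.5→9.5]: (3.06+1.26)/2 × 2 = 4.32
  Sum = 112.7475 mcg/mL·hr
F = (AUC_ev/D_ev)/(AUC_iv/D_iv) = (112.7475/100)/(109/50) = 1.127475/2.18 = 0.5172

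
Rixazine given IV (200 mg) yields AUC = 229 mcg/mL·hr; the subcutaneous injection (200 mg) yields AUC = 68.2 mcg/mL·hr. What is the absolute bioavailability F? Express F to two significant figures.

F = 0.30

F = (AUC_ev / D_ev) / (AUC_iv / D_iv)
  = (68.2/200) / (229/200)
  = 0.341 / 1.145 = 0.2978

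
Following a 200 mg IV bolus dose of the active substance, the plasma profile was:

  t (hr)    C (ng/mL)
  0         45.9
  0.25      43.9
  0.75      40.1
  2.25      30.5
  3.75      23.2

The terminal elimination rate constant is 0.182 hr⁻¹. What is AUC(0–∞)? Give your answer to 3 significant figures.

Trapezoidal AUC_0→3.75:
  [0→0.25]: (45.9+43.9)/2 × 0.25 = 11.225
  [0.25→0.75]: (43.9+40.1)/2 × 0.5 = 21.0
  [0.75→2.25]: (40.1+30.5)/2 × 1.5 = 52.95
  [2.25→3.75]: (30.5+23.2)/2 × 1.5 = 40.275
  Sum = 125.45 ng/mL·hr
Extrapolated tail: C_last / k_e = 23.2 / 0.182 = 127.473
AUC_0→∞ = 125.45 + 127.473 = 252.923 ng/mL·hr

AUC = 253 ng/mL·hr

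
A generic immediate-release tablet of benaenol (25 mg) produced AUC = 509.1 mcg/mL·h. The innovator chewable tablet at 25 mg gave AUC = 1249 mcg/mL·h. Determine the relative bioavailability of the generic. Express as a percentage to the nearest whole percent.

F_rel = (AUC_test/D_test) / (AUC_ref/D_ref)
      = (509.1/25) / (1249/25)
      = 20.364 / 49.96 = 0.4076 = 40.76%

F_rel = 41%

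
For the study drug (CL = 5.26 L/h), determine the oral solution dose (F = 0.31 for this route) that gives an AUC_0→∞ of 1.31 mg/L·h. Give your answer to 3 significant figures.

Dose = CL × AUC_0→∞ / F
     = 5.26 × 1.31 / 0.31 = 22.2277 mg

Dose = 22.2 mg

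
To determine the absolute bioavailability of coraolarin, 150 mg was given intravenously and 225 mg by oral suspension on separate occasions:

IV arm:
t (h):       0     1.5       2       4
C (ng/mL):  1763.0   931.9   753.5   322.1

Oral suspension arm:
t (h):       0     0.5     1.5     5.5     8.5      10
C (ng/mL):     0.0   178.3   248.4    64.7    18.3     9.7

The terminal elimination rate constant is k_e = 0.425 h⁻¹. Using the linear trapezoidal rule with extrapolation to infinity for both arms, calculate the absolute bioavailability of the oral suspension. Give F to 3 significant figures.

Trapezoidal AUC_0→4 (IV):
  [0→1.5]: (1763.0+931.9)/2 × 1.5 = 2021.175
  [1.5→2]: (931.9+753.5)/2 × 0.5 = 421.35
  [2→4]: (753.5+322.1)/2 × 2 = 1075.6
  Sum = 3518.125 ng/mL·h
IV tail: 322.1/0.425 = 757.882; AUC_iv,0→∞ = 3518.125 + 757.882 = 4276.007 ng/mL·h
Trapezoidal AUC_0→10 (oral suspension):
  [0→0.5]: (0.0+178.3)/2 × 0.5 = 44.575
  [0.5→1.5]: (178.3+248.4)/2 × 1 = 213.35
  [1.5→5.5]: (248.4+64.7)/2 × 4 = 626.2
  [5.5→8.5]: (64.7+18.3)/2 × 3 = 124.5
  [8.5→10]: (18.3+9.7)/2 × 1.5 = 21.0
  Sum = 1029.625 ng/mL·h
oral suspension tail: 9.7/0.425 = 22.824; AUC_ev,0→∞ = 1029.625 + 22.824 = 1052.449 ng/mL·h
F = (AUC_ev/D_ev)/(AUC_iv/D_iv) = (1052.449/225)/(4276.007/150) = 4.67755/28.5067 = 0.1641

F = 0.164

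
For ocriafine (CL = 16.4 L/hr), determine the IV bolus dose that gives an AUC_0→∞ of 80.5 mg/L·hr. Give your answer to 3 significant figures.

Dose_iv = CL × AUC_0→∞
     = 16.4 × 80.5 = 1320.2 mg

Dose = 1320 mg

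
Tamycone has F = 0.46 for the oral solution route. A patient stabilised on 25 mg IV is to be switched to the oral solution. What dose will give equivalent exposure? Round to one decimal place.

D_oral = 54.3 mg

For equal systemic exposure: F × D_ev = D_iv
D_ev = D_iv / F = 25 / 0.46 = 54.3478 mg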